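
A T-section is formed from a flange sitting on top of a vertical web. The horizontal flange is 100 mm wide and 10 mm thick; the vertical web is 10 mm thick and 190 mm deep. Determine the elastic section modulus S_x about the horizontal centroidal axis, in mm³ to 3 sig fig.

S_x ≈ 9.48 × 10⁴ mm³

Treat the section as a set of non-overlapping primitives; coordinates are from the bounding-box lower-left.
Flange: 100 × 10, A = 1 000 mm², y = 195 mm, Ī = 8333.3 mm⁴.
Web: 10 × 190, A = 1 900 mm², y = 95 mm, Ī = 5 715 833 mm⁴.
Centroid: ȳ = ΣA·y / ΣA = 129.48 mm.
Transfer each piece to the horizontal centroidal axis using Ī + A·d² with d = y − 129.48:
  flange: d = 65.517 mm → contributes +4 300 842 mm⁴
  web: d = -34.483 mm → contributes +7 975 049 mm⁴
Total I = 12 275 891 mm⁴.
Extreme fibre distance c = 129.48 mm; S = I/c = 94 807 mm³.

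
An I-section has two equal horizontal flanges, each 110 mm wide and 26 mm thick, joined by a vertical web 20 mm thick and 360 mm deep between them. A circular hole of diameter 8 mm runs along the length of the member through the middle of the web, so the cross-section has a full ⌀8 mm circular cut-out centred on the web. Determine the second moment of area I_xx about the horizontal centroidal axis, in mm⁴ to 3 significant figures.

I_xx ≈ 2.91 × 10⁸ mm⁴

Decompose the section into non-overlapping parts with the origin at the bottom-left of its bounding rectangle.
Bottom flange: 110 × 26, A = 2 860 mm², y = 13 mm, Ī = 161 113 mm⁴.
Web: 20 × 360, A = 7 200 mm², y = 206 mm, Ī = 77 760 000 mm⁴.
Top flange: 110 × 26, A = 2 860 mm², y = 399 mm, Ī = 161 113 mm⁴.
Hole (subtracted): ⌀8, A = 50.265 mm², y = 206 mm, Ī = 201.06 mm⁴.
By symmetry the centroid is at mid-height, ȳ = 206 mm.
Transfer each piece to the horizontal centroidal axis using Ī + A·d² with d = y − 206:
  bottom flange: d = -193 mm → contributes +106 693 253 mm⁴
  web: d = 0 mm → contributes +77 760 000 mm⁴
  top flange: d = 193 mm → contributes +106 693 253 mm⁴
  hole: d = 0 mm → contributes −201.06 mm⁴
Total I = 291 146 306 mm⁴.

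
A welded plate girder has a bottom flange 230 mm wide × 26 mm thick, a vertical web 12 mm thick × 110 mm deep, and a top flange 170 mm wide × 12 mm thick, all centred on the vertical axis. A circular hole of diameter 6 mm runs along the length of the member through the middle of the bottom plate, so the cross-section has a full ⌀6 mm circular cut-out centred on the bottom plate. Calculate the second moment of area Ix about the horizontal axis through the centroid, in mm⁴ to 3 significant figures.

Ix ≈ 2.84 × 10⁷ mm⁴

Break the section into simple shapes (no overlaps), measuring from the bottom-left corner of the bounding box.
Bottom plate: 230 × 26, A = 5 980 mm², y = 13 mm, Ī = 336 873 mm⁴.
Web plate: 12 × 110, A = 1 320 mm², y = 81 mm, Ī = 1 331 000 mm⁴.
Top plate: 170 × 12, A = 2 040 mm², y = 142 mm, Ī = 24 480 mm⁴.
Hole (subtracted): ⌀6, A = 28.274 mm², y = 13 mm, Ī = 63.617 mm⁴.
Centroid: ȳ = ΣA·y / ΣA = 50.901 mm.
Transfer each piece to the horizontal axis through the centroid using Ī + A·d² with d = y − 50.901:
  bottom plate: d = -37.901 mm → contributes +8 926 878 mm⁴
  web plate: d = 30.099 mm → contributes +2 526 885 mm⁴
  top plate: d = 91.099 mm → contributes +16 954 645 mm⁴
  hole: d = -37.901 mm → contributes −40 678 mm⁴
Total I = 28 367 730 mm⁴.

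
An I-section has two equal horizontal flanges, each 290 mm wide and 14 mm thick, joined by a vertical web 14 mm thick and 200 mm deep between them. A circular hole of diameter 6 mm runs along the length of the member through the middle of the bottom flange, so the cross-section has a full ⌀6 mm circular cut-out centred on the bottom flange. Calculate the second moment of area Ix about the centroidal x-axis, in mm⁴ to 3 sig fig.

Ix ≈ 1.02 × 10⁸ mm⁴

Split into non-overlapping primitives; take the origin at the lower-left of the bounding box.
Bottom flange: 290 × 14, A = 4 060 mm², y = 7 mm, Ī = 66 313 mm⁴.
Web: 14 × 200, A = 2 800 mm², y = 114 mm, Ī = 9 333 333 mm⁴.
Top flange: 290 × 14, A = 4 060 mm², y = 221 mm, Ī = 66 313 mm⁴.
Hole (subtracted): ⌀6, A = 28.274 mm², y = 7 mm, Ī = 63.617 mm⁴.
Centroid: ȳ = ΣA·y / ΣA = 114.28 mm.
Transfer each piece to the centroidal x-axis using Ī + A·d² with d = y − 114.28:
  bottom flange: d = -107.28 mm → contributes +46 790 901 mm⁴
  web: d = -0.27777 mm → contributes +9 333 549 mm⁴
  top flange: d = 106.72 mm → contributes +46 308 232 mm⁴
  hole: d = -107.28 mm → contributes −325 459 mm⁴
Total I = 102 107 223 mm⁴.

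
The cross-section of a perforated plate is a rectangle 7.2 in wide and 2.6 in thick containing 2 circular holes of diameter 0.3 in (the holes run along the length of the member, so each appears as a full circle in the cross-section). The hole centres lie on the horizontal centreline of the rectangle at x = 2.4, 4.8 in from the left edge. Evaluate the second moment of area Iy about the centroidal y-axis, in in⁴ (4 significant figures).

Treat the section as a set of non-overlapping primitives; coordinates are from the bounding-box lower-left.
Plate: 7.2 × 2.6, A = 18.72 in², x = 3.6 in, Ī = 80.8704 in⁴.
Hole 1 (subtracted): ⌀0.3, A = 0.0706858 in², x = 2.4 in, Ī = 0.000397608 in⁴.
Hole 2 (subtracted): ⌀0.3, A = 0.0706858 in², x = 4.8 in, Ī = 0.000397608 in⁴.
By symmetry the centroid is at mid-width, x̄ = 3.6 in.
Transfer each piece to the centroidal y-axis using Ī + A·d² with d = x − 3.6:
  plate: d = 0 in → contributes +80.8704 in⁴
  hole 1: d = -1.2 in → contributes −0.102185 in⁴
  hole 2: d = 1.2 in → contributes −0.102185 in⁴
Total I = 80.666 in⁴.

Iy ≈ 80.67 in⁴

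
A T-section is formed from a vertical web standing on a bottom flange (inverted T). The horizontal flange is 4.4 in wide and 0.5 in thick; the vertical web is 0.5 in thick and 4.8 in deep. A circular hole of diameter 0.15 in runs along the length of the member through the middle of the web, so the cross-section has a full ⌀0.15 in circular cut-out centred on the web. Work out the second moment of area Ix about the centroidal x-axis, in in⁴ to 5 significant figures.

Decompose the section into non-overlapping parts with the origin at the bottom-left of its bounding rectangle.
Flange: 4.4 × 0.5, A = 2.2 in², y = 0.25 in, Ī = 0.04583333 in⁴.
Web: 0.5 × 4.8, A = 2.4 in², y = 2.9 in, Ī = 4.608 in⁴.
Hole (subtracted): ⌀0.15, A = 0.01767146 in², y = 2.9 in, Ī = 0.00002485049 in⁴.
Centroid: ȳ = ΣA·y / ΣA = 1.627721 in.
Transfer each piece to the centroidal x-axis using Ī + A·d² with d = y − 1.627721:
  flange: d = -1.377721 in → contributes +4.221687 in⁴
  web: d = 1.272279 in → contributes +8.492865 in⁴
  hole: d = 1.272279 in → contributes −0.02862953 in⁴
Total I = 12.68592 in⁴.

Ix ≈ 12.686 in⁴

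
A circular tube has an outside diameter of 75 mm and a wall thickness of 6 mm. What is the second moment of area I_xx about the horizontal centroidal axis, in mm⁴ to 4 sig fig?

I_xx ≈ 7.799 × 10⁵ mm⁴

Decompose the section into non-overlapping parts with the origin at the bottom-left of its bounding rectangle.
Outer circle: ⌀75, A = 4417.86 mm², y = 37.5 mm, Ī = 1 553 156 mm⁴.
Bore (subtracted): ⌀63, A = 3117.25 mm², y = 37.5 mm, Ī = 773 272 mm⁴.
By symmetry the centroid is at mid-height, ȳ = 37.5 mm.
All pieces are centred on the horizontal centroidal axis, so I = ΣĪ (holes subtracted) = 779 884 mm⁴.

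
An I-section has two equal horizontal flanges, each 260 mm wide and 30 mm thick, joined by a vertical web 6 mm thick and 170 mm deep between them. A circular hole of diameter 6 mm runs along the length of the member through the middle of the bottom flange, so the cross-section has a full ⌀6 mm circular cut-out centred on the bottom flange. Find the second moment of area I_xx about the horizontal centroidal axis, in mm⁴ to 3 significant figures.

Treat the section as a set of non-overlapping primitives; coordinates are from the bounding-box lower-left.
Bottom flange: 260 × 30, A = 7 800 mm², y = 15 mm, Ī = 585 000 mm⁴.
Web: 6 × 170, A = 1 020 mm², y = 115 mm, Ī = 2 456 500 mm⁴.
Top flange: 260 × 30, A = 7 800 mm², y = 215 mm, Ī = 585 000 mm⁴.
Hole (subtracted): ⌀6, A = 28.274 mm², y = 15 mm, Ī = 63.617 mm⁴.
Centroid: ȳ = ΣA·y / ΣA = 115.17 mm.
Transfer each piece to the horizontal centroidal axis using Ī + A·d² with d = y − 115.17:
  bottom flange: d = -100.17 mm → contributes +78 851 070 mm⁴
  web: d = -0.17041 mm → contributes +2 456 530 mm⁴
  top flange: d = 99.83 mm → contributes +78 319 383 mm⁴
  hole: d = -100.17 mm → contributes −283 771 mm⁴
Total I = 159 343 211 mm⁴.

I_xx ≈ 1.59 × 10⁸ mm⁴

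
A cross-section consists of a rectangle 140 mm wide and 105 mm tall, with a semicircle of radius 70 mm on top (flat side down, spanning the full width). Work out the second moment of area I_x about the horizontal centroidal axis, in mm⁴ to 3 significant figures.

I_x ≈ 5.03 × 10⁷ mm⁴

Split into non-overlapping primitives; take the origin at the lower-left of the bounding box.
Rectangular body: 140 × 105, A = 14 700 mm², y = 52.5 mm, Ī = 13 505 625 mm⁴.
Semicircular cap: semicircle r = 70, A = 7696.9 mm², y = 134.71 mm, Ī = 2 635 265 mm⁴.
Centroid: ȳ = ΣA·y / ΣA = 80.752 mm.
Transfer each piece to the horizontal centroidal axis using Ī + A·d² with d = y − 80.752:
  rectangular body: d = -28.252 mm → contributes +25 238 684 mm⁴
  semicircular cap: d = 53.957 mm → contributes +25 043 757 mm⁴
Total I = 50 282 441 mm⁴.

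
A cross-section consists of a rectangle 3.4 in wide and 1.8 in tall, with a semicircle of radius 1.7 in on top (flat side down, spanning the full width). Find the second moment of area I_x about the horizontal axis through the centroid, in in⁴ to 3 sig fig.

Break the section into simple shapes (no overlaps), measuring from the bottom-left corner of the bounding box.
Rectangular body: 3.4 × 1.8, A = 6.12 in², y = 0.9 in, Ī = 1.6524 in⁴.
Semicircular cap: semicircle r = 1.7, A = 4.5396 in², y = 2.5215 in, Ī = 0.9167 in⁴.
Centroid: ȳ = ΣA·y / ΣA = 1.5905 in.
Transfer each piece to the horizontal axis through the centroid using Ī + A·d² with d = y − 1.5905:
  rectangular body: d = -0.69055 in → contributes +4.5708 in⁴
  semicircular cap: d = 0.93095 in → contributes +4.8511 in⁴
Total I = 9.4218 in⁴.

I_x ≈ 9.42 in⁴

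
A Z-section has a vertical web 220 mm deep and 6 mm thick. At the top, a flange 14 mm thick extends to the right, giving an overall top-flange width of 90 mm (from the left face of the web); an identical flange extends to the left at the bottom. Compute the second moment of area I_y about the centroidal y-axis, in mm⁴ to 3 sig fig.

I_y ≈ 6.15 × 10⁶ mm⁴

Break the section into simple shapes (no overlaps), measuring from the bottom-left corner of the bounding box.
Web: 6 × 220, A = 1 320 mm², x = 87 mm, Ī = 3 960 mm⁴.
Top flange (beyond web): 84 × 14, A = 1 176 mm², x = 132 mm, Ī = 691 488 mm⁴.
Bottom flange (beyond web): 84 × 14, A = 1 176 mm², x = 42 mm, Ī = 691 488 mm⁴.
Centroid: x̄ = ΣA·x / ΣA = 87 mm.
Transfer each piece to the centroidal y-axis using Ī + A·d² with d = x − 87:
  web: d = 0 mm → contributes +3 960 mm⁴
  top flange (beyond web): d = 45 mm → contributes +3 072 888 mm⁴
  bottom flange (beyond web): d = -45 mm → contributes +3 072 888 mm⁴
Total I = 6 149 736 mm⁴.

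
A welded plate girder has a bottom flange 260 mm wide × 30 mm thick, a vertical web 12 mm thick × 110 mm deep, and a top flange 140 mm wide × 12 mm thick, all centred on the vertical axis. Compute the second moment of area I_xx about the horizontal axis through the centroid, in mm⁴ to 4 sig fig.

Break the section into simple shapes (no overlaps), measuring from the bottom-left corner of the bounding box.
Bottom plate: 260 × 30, A = 7 800 mm², y = 15 mm, Ī = 585 000 mm⁴.
Web plate: 12 × 110, A = 1 320 mm², y = 85 mm, Ī = 1 331 000 mm⁴.
Top plate: 140 × 12, A = 1 680 mm², y = 146 mm, Ī = 20 160 mm⁴.
Centroid: ȳ = ΣA·y / ΣA = 43.9333 mm.
Transfer each piece to the horizontal axis through the centroid using Ī + A·d² with d = y − 43.9333:
  bottom plate: d = -28.9333 mm → contributes +7 114 675 mm⁴
  web plate: d = 41.0667 mm → contributes +3 557 142 mm⁴
  top plate: d = 102.067 mm → contributes +17 521 735 mm⁴
Total I = 28 193 552 mm⁴.

I_xx ≈ 2.819 × 10⁷ mm⁴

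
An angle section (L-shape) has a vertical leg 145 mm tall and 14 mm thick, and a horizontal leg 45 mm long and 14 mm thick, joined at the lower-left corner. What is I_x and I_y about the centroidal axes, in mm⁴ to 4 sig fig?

Break the section into simple shapes (no overlaps), measuring from the bottom-left corner of the bounding box.
Vertical leg: 14 × 145, A = 2 030 mm², y = 72.5 mm, Ī = 3 556 729 mm⁴.
Horizontal leg (remainder): 31 × 14, A = 434 mm², y = 7 mm, Ī = 7088.67 mm⁴.
Centroid: ȳ = ΣA·y / ΣA = 60.9631 mm.
Transfer each piece to the centroidal x-axis using Ī + A·d² with d = y − 60.9631:
  vertical leg: d = 11.5369 mm → contributes +3 826 924 mm⁴
  horizontal leg (remainder): d = -53.9631 mm → contributes +1 270 902 mm⁴
Total I = 5 097 826 mm⁴.
For the y-axis: x̄ = 10.9631 mm.
Repeating about the centroidal y-axis gives I_y = 248 926 mm⁴.

I_x ≈ 5.098 × 10⁶ mm⁴, I_y ≈ 2.489 × 10⁵ mm⁴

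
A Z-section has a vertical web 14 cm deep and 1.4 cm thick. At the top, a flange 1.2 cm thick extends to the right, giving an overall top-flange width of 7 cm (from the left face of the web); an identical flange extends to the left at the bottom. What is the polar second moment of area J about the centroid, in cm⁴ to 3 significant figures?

Split into non-overlapping primitives; take the origin at the lower-left of the bounding box.
Web: 1.4 × 14, A = 19.6 cm², y = 7 cm, Ī = 320.13 cm⁴.
Top flange (beyond web): 5.6 × 1.2, A = 6.72 cm², y = 13.4 cm, Ī = 0.8064 cm⁴.
Bottom flange (beyond web): 5.6 × 1.2, A = 6.72 cm², y = 0.6 cm, Ī = 0.8064 cm⁴.
Centroid: ȳ = ΣA·y / ΣA = 7 cm.
Transfer each piece to the centroidal x-axis using Ī + A·d² with d = y − 7:
  web: d = 0 cm → contributes +320.13 cm⁴
  top flange (beyond web): d = 6.4 cm → contributes +276.06 cm⁴
  bottom flange (beyond web): d = -6.4 cm → contributes +276.06 cm⁴
Total I = 872.25 cm⁴.
For the y-axis: x̄ = 6.3 cm.
Repeating about the centroidal y-axis gives I_y = 202.96 cm⁴.
Polar second moment: J = I_x + I_y = 1075.2 cm⁴.

J ≈ 1080 cm⁴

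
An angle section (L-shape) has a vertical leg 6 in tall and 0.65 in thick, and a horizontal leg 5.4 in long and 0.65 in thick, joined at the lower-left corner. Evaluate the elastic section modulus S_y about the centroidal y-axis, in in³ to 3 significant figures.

Treat the section as a set of non-overlapping primitives; coordinates are from the bounding-box lower-left.
Vertical leg: 0.65 × 6, A = 3.9 in², x = 0.325 in, Ī = 0.13731 in⁴.
Horizontal leg (remainder): 4.75 × 0.65, A = 3.0875 in², x = 3.025 in, Ī = 5.8051 in⁴.
Centroid: x̄ = ΣA·x / ΣA = 1.518 in.
Transfer each piece to the centroidal y-axis using Ī + A·d² with d = x − 1.518:
  vertical leg: d = -1.193 in → contributes +5.6882 in⁴
  horizontal leg (remainder): d = 1.507 in → contributes +12.817 in⁴
Total I = 18.505 in⁴.
Extreme fibre distance c = 3.882 in; S = I/c = 4.7669 in³.

S_y ≈ 4.77 in³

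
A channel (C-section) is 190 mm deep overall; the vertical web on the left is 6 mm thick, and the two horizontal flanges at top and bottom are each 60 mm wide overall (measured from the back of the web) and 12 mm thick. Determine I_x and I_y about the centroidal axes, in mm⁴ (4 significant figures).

I_x ≈ 1.371 × 10⁷ mm⁴, I_y ≈ 8.642 × 10⁵ mm⁴

Break the section into simple shapes (no overlaps), measuring from the bottom-left corner of the bounding box.
Web: 6 × 190, A = 1 140 mm², y = 95 mm, Ī = 3 429 500 mm⁴.
Top flange (beyond web): 54 × 12, A = 648 mm², y = 184 mm, Ī = 7 776 mm⁴.
Bottom flange (beyond web): 54 × 12, A = 648 mm², y = 6 mm, Ī = 7 776 mm⁴.
By symmetry the centroid is at mid-height, ȳ = 95 mm.
Transfer each piece to the centroidal x-axis using Ī + A·d² with d = y − 95:
  web: d = 0 mm → contributes +3 429 500 mm⁴
  top flange (beyond web): d = 89 mm → contributes +5 140 584 mm⁴
  bottom flange (beyond web): d = -89 mm → contributes +5 140 584 mm⁴
Total I = 13 710 668 mm⁴.
For the y-axis: x̄ = 18.9606 mm.
Repeating about the centroidal y-axis gives I_y = 864 200 mm⁴.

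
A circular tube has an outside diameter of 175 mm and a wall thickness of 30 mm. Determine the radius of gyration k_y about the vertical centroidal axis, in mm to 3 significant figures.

Treat the section as a set of non-overlapping primitives; coordinates are from the bounding-box lower-left.
Outer circle: ⌀175, A = 24 053 mm², x = 87.5 mm, Ī = 46 038 598 mm⁴.
Bore (subtracted): ⌀115, A = 10 387 mm², x = 87.5 mm, Ī = 8 585 414 mm⁴.
By symmetry the centroid is at mid-width, x̄ = 87.5 mm.
All pieces are centred on the vertical centroidal axis, so I = ΣĪ (holes subtracted) = 37 453 184 mm⁴.
Radius of gyration: k = √(I/A) = √(37 453 184 / 13 666) = 52.351 mm.

k_y ≈ 52.4 mm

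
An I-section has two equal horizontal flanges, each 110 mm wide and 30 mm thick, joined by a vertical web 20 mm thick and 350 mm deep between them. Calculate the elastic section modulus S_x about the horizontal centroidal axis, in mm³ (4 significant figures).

Break the section into simple shapes (no overlaps), measuring from the bottom-left corner of the bounding box.
Bottom flange: 110 × 30, A = 3 300 mm², y = 15 mm, Ī = 247 500 mm⁴.
Web: 20 × 350, A = 7 000 mm², y = 205 mm, Ī = 71 458 333 mm⁴.
Top flange: 110 × 30, A = 3 300 mm², y = 395 mm, Ī = 247 500 mm⁴.
By symmetry the centroid is at mid-height, ȳ = 205 mm.
Transfer each piece to the horizontal centroidal axis using Ī + A·d² with d = y − 205:
  bottom flange: d = -190 mm → contributes +119 377 500 mm⁴
  web: d = 0 mm → contributes +71 458 333 mm⁴
  top flange: d = 190 mm → contributes +119 377 500 mm⁴
Total I = 310 213 333 mm⁴.
Extreme fibre distance c = 205 mm; S = I/c = 1 513 236 mm³.

S_x ≈ 1.513 × 10⁶ mm³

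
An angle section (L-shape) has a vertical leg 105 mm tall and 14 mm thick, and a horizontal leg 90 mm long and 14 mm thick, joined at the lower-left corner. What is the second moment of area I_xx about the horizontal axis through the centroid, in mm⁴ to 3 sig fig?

I_xx ≈ 2.65 × 10⁶ mm⁴

Decompose the section into non-overlapping parts with the origin at the bottom-left of its bounding rectangle.
Vertical leg: 14 × 105, A = 1 470 mm², y = 52.5 mm, Ī = 1 350 563 mm⁴.
Horizontal leg (remainder): 76 × 14, A = 1 064 mm², y = 7 mm, Ī = 17 379 mm⁴.
Centroid: ȳ = ΣA·y / ΣA = 33.395 mm.
Transfer each piece to the horizontal axis through the centroid using Ī + A·d² with d = y − 33.395:
  vertical leg: d = 19.105 mm → contributes +1 887 112 mm⁴
  horizontal leg (remainder): d = -26.395 mm → contributes +758 665 mm⁴
Total I = 2 645 777 mm⁴.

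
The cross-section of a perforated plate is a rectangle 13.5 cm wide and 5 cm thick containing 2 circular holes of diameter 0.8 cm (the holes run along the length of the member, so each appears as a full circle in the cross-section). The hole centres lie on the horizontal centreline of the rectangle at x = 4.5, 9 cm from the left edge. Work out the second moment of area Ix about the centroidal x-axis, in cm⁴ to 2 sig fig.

Split into non-overlapping primitives; take the origin at the lower-left of the bounding box.
Plate: 13.5 × 5, A = 67.5 cm², y = 2.5 cm, Ī = 140.6 cm⁴.
Hole 1 (subtracted): ⌀0.8, A = 0.5027 cm², y = 2.5 cm, Ī = 0.02011 cm⁴.
Hole 2 (subtracted): ⌀0.8, A = 0.5027 cm², y = 2.5 cm, Ī = 0.02011 cm⁴.
By symmetry the centroid is at mid-height, ȳ = 2.5 cm.
All pieces are centred on the centroidal x-axis, so I = ΣĪ (holes subtracted) = 140.6 cm⁴.

Ix ≈ 140 cm⁴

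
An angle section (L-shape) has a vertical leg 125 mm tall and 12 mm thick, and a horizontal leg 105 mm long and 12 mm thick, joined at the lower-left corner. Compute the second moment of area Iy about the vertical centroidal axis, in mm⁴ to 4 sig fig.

Decompose the section into non-overlapping parts with the origin at the bottom-left of its bounding rectangle.
Vertical leg: 12 × 125, A = 1 500 mm², x = 6 mm, Ī = 18 000 mm⁴.
Horizontal leg (remainder): 93 × 12, A = 1 116 mm², x = 58.5 mm, Ī = 804 357 mm⁴.
Centroid: x̄ = ΣA·x / ΣA = 28.3968 mm.
Transfer each piece to the vertical centroidal axis using Ī + A·d² with d = x − 28.3968:
  vertical leg: d = -22.3968 mm → contributes +770 424 mm⁴
  horizontal leg (remainder): d = 30.1032 mm → contributes +1 815 680 mm⁴
Total I = 2 586 104 mm⁴.

Iy ≈ 2.586 × 10⁶ mm⁴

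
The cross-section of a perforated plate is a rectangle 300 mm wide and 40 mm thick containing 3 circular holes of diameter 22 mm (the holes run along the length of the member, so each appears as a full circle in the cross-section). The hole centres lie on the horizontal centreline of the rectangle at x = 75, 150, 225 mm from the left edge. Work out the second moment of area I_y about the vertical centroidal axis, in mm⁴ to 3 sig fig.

Split into non-overlapping primitives; take the origin at the lower-left of the bounding box.
Plate: 300 × 40, A = 12 000 mm², x = 150 mm, Ī = 90 000 000 mm⁴.
Hole 1 (subtracted): ⌀22, A = 380.13 mm², x = 75 mm, Ī = 11 499 mm⁴.
Hole 2 (subtracted): ⌀22, A = 380.13 mm², x = 150 mm, Ī = 11 499 mm⁴.
Hole 3 (subtracted): ⌀22, A = 380.13 mm², x = 225 mm, Ī = 11 499 mm⁴.
By symmetry the centroid is at mid-width, x̄ = 150 mm.
Transfer each piece to the vertical centroidal axis using Ī + A·d² with d = x − 150:
  plate: d = 0 mm → contributes +90 000 000 mm⁴
  hole 1: d = -75 mm → contributes −2 149 746 mm⁴
  hole 2: d = 0 mm → contributes −11 499 mm⁴
  hole 3: d = 75 mm → contributes −2 149 746 mm⁴
Total I = 85 689 010 mm⁴.

I_y ≈ 8.57 × 10⁷ mm⁴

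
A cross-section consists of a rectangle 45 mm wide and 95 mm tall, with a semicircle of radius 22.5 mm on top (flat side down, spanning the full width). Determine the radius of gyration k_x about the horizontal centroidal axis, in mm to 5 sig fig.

Treat the section as a set of non-overlapping primitives; coordinates are from the bounding-box lower-left.
Rectangular body: 45 × 95, A = 4 275 mm², y = 47.5 mm, Ī = 3 215 156 mm⁴.
Semicircular cap: semicircle r = 22.5, A = 795.2156 mm², y = 104.5493 mm, Ī = 28129.51 mm⁴.
Centroid: ȳ = ΣA·y / ΣA = 56.44765 mm.
Transfer each piece to the horizontal centroidal axis using Ī + A·d² with d = y − 56.44765:
  rectangular body: d = -8.947646 mm → contributes +3 557 414 mm⁴
  semicircular cap: d = 48.10165 mm → contributes +1 868 075 mm⁴
Total I = 5 425 489 mm⁴.
Radius of gyration: k = √(I/A) = √(5 425 489 / 5070.216) = 32.71193 mm.

k_x ≈ 32.712 mm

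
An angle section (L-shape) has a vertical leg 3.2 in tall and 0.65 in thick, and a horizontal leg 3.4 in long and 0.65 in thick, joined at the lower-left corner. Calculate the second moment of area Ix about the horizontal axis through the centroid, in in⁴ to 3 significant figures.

Treat the section as a set of non-overlapping primitives; coordinates are from the bounding-box lower-left.
Vertical leg: 0.65 × 3.2, A = 2.08 in², y = 1.6 in, Ī = 1.7749 in⁴.
Horizontal leg (remainder): 2.75 × 0.65, A = 1.7875 in², y = 0.325 in, Ī = 0.062935 in⁴.
Centroid: ȳ = ΣA·y / ΣA = 1.0107 in.
Transfer each piece to the horizontal axis through the centroid using Ī + A·d² with d = y − 1.0107:
  vertical leg: d = 0.58929 in → contributes +2.4972 in⁴
  horizontal leg (remainder): d = -0.68571 in → contributes +0.90342 in⁴
Total I = 3.4007 in⁴.

Ix ≈ 3.40 in⁴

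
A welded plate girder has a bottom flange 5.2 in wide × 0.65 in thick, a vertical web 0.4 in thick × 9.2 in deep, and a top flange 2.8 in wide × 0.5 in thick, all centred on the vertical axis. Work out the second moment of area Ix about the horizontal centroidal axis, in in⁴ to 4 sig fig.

Split into non-overlapping primitives; take the origin at the lower-left of the bounding box.
Bottom plate: 5.2 × 0.65, A = 3.38 in², y = 0.325 in, Ī = 0.119004 in⁴.
Web plate: 0.4 × 9.2, A = 3.68 in², y = 5.25 in, Ī = 25.9563 in⁴.
Top plate: 2.8 × 0.5, A = 1.4 in², y = 10.1 in, Ī = 0.0291667 in⁴.
Centroid: ȳ = ΣA·y / ΣA = 4.08493 in.
Transfer each piece to the horizontal centroidal axis using Ī + A·d² with d = y − 4.08493:
  bottom plate: d = -3.75993 in → contributes +47.9023 in⁴
  web plate: d = 1.16507 in → contributes +30.9515 in⁴
  top plate: d = 6.01507 in → contributes +50.6827 in⁴
Total I = 129.536 in⁴.

Ix ≈ 129.5 in⁴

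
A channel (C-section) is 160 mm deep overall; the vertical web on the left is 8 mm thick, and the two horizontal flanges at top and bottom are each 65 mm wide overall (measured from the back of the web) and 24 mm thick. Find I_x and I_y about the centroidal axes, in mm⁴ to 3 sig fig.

Split into non-overlapping primitives; take the origin at the lower-left of the bounding box.
Web: 8 × 160, A = 1 280 mm², y = 80 mm, Ī = 2 730 667 mm⁴.
Top flange (beyond web): 57 × 24, A = 1 368 mm², y = 148 mm, Ī = 65 664 mm⁴.
Bottom flange (beyond web): 57 × 24, A = 1 368 mm², y = 12 mm, Ī = 65 664 mm⁴.
By symmetry the centroid is at mid-height, ȳ = 80 mm.
Transfer each piece to the centroidal x-axis using Ī + A·d² with d = y − 80:
  web: d = 0 mm → contributes +2 730 667 mm⁴
  top flange (beyond web): d = 68 mm → contributes +6 391 296 mm⁴
  bottom flange (beyond web): d = -68 mm → contributes +6 391 296 mm⁴
Total I = 15 513 259 mm⁴.
For the y-axis: x̄ = 26.141 mm.
Repeating about the centroidal y-axis gives I_y = 1 668 682 mm⁴.

I_x ≈ 1.55 × 10⁷ mm⁴, I_y ≈ 1.67 × 10⁶ mm⁴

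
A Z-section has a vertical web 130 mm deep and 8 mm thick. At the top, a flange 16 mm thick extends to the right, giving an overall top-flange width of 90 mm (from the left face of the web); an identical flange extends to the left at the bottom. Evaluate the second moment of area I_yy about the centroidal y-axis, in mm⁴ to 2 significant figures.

Decompose the section into non-overlapping parts with the origin at the bottom-left of its bounding rectangle.
Web: 8 × 130, A = 1 040 mm², x = 86 mm, Ī = 5 547 mm⁴.
Top flange (beyond web): 82 × 16, A = 1 312 mm², x = 131 mm, Ī = 735 157 mm⁴.
Bottom flange (beyond web): 82 × 16, A = 1 312 mm², x = 41 mm, Ī = 735 157 mm⁴.
Centroid: x̄ = ΣA·x / ΣA = 86 mm.
Transfer each piece to the centroidal y-axis using Ī + A·d² with d = x − 86:
  web: d = 0 mm → contributes +5 547 mm⁴
  top flange (beyond web): d = 45 mm → contributes +3 391 957 mm⁴
  bottom flange (beyond web): d = -45 mm → contributes +3 391 957 mm⁴
Total I = 6 789 461 mm⁴.

I_yy ≈ 6.8 × 10⁶ mm⁴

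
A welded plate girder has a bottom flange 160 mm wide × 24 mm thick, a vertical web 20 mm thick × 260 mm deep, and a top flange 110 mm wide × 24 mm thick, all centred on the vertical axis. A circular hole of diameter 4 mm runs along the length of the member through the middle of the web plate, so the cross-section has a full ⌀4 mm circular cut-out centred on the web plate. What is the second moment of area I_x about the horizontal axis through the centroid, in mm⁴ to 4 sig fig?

I_x ≈ 1.578 × 10⁸ mm⁴

Treat the section as a set of non-overlapping primitives; coordinates are from the bounding-box lower-left.
Bottom plate: 160 × 24, A = 3 840 mm², y = 12 mm, Ī = 184 320 mm⁴.
Web plate: 20 × 260, A = 5 200 mm², y = 154 mm, Ī = 29 293 333 mm⁴.
Top plate: 110 × 24, A = 2 640 mm², y = 296 mm, Ī = 126 720 mm⁴.
Hole (subtracted): ⌀4, A = 12.5664 mm², y = 154 mm, Ī = 12.5664 mm⁴.
Centroid: ȳ = ΣA·y / ΣA = 139.395 mm.
Transfer each piece to the horizontal axis through the centroid using Ī + A·d² with d = y − 139.395:
  bottom plate: d = -127.395 mm → contributes +62 505 787 mm⁴
  web plate: d = 14.6048 mm → contributes +30 402 487 mm⁴
  top plate: d = 156.605 mm → contributes +64 872 849 mm⁴
  hole: d = 14.6048 mm → contributes −2692.96 mm⁴
Total I = 157 778 431 mm⁴.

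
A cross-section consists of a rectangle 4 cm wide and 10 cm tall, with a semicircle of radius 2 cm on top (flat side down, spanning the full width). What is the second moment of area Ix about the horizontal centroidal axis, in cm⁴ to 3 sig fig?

Ix ≈ 521 cm⁴

Split into non-overlapping primitives; take the origin at the lower-left of the bounding box.
Rectangular body: 4 × 10, A = 40 cm², y = 5 cm, Ī = 333.33 cm⁴.
Semicircular cap: semicircle r = 2, A = 6.2832 cm², y = 10.849 cm, Ī = 1.7561 cm⁴.
Centroid: ȳ = ΣA·y / ΣA = 5.794 cm.
Transfer each piece to the horizontal centroidal axis using Ī + A·d² with d = y − 5.794:
  rectangular body: d = -0.79401 cm → contributes +358.55 cm⁴
  semicircular cap: d = 5.0548 cm → contributes +162.3 cm⁴
Total I = 520.85 cm⁴.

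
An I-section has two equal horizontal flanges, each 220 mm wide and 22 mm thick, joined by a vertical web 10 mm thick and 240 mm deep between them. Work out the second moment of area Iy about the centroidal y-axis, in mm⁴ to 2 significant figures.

Split into non-overlapping primitives; take the origin at the lower-left of the bounding box.
Bottom flange: 220 × 22, A = 4 840 mm², x = 110 mm, Ī = 19 521 333 mm⁴.
Web: 10 × 240, A = 2 400 mm², x = 110 mm, Ī = 20 000 mm⁴.
Top flange: 220 × 22, A = 4 840 mm², x = 110 mm, Ī = 19 521 333 mm⁴.
By symmetry the centroid is at mid-width, x̄ = 110 mm.
All pieces are centred on the centroidal y-axis, so I = ΣĪ = 39 062 667 mm⁴.

Iy ≈ 3.9 × 10⁷ mm⁴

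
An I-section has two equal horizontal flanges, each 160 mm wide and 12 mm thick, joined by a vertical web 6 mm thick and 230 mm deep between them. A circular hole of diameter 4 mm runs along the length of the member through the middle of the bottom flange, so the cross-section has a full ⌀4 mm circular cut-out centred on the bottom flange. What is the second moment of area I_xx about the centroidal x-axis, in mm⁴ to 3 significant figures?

I_xx ≈ 6.22 × 10⁷ mm⁴

Split into non-overlapping primitives; take the origin at the lower-left of the bounding box.
Bottom flange: 160 × 12, A = 1 920 mm², y = 6 mm, Ī = 23 040 mm⁴.
Web: 6 × 230, A = 1 380 mm², y = 127 mm, Ī = 6 083 500 mm⁴.
Top flange: 160 × 12, A = 1 920 mm², y = 248 mm, Ī = 23 040 mm⁴.
Hole (subtracted): ⌀4, A = 12.566 mm², y = 6 mm, Ī = 12.566 mm⁴.
Centroid: ȳ = ΣA·y / ΣA = 127.29 mm.
Transfer each piece to the centroidal x-axis using Ī + A·d² with d = y − 127.29:
  bottom flange: d = -121.29 mm → contributes +28 269 595 mm⁴
  web: d = -0.29199 mm → contributes +6 083 618 mm⁴
  top flange: d = 120.71 mm → contributes +27 998 252 mm⁴
  hole: d = -121.29 mm → contributes −184 886 mm⁴
Total I = 62 166 579 mm⁴.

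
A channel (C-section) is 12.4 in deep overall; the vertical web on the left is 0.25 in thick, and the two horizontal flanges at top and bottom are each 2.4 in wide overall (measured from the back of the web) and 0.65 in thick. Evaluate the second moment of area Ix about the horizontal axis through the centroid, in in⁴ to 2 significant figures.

Split into non-overlapping primitives; take the origin at the lower-left of the bounding box.
Web: 0.25 × 12.4, A = 3.1 in², y = 6.2 in, Ī = 39.72 in⁴.
Top flange (beyond web): 2.15 × 0.65, A = 1.398 in², y = 12.08 in, Ī = 0.0492 in⁴.
Bottom flange (beyond web): 2.15 × 0.65, A = 1.398 in², y = 0.325 in, Ī = 0.0492 in⁴.
By symmetry the centroid is at mid-height, ȳ = 6.2 in.
Transfer each piece to the horizontal axis through the centroid using Ī + A·d² with d = y − 6.2:
  web: d = 0 in → contributes +39.72 in⁴
  top flange (beyond web): d = 5.875 in → contributes +48.28 in⁴
  bottom flange (beyond web): d = -5.875 in → contributes +48.28 in⁴
Total I = 136.3 in⁴.

Ix ≈ 140 in⁴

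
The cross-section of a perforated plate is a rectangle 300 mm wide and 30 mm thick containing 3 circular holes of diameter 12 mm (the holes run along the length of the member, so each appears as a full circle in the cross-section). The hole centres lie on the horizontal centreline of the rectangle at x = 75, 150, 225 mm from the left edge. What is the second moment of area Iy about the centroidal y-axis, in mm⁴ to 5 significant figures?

Iy ≈ 6.6225 × 10⁷ mm⁴

Split into non-overlapping primitives; take the origin at the lower-left of the bounding box.
Plate: 300 × 30, A = 9 000 mm², x = 150 mm, Ī = 67 500 000 mm⁴.
Hole 1 (subtracted): ⌀12, A = 113.0973 mm², x = 75 mm, Ī = 1017.876 mm⁴.
Hole 2 (subtracted): ⌀12, A = 113.0973 mm², x = 150 mm, Ī = 1017.876 mm⁴.
Hole 3 (subtracted): ⌀12, A = 113.0973 mm², x = 225 mm, Ī = 1017.876 mm⁴.
By symmetry the centroid is at mid-width, x̄ = 150 mm.
Transfer each piece to the centroidal y-axis using Ī + A·d² with d = x − 150:
  plate: d = 0 mm → contributes +67 500 000 mm⁴
  hole 1: d = -75 mm → contributes −637190.4 mm⁴
  hole 2: d = 0 mm → contributes −1017.876 mm⁴
  hole 3: d = 75 mm → contributes −637190.4 mm⁴
Total I = 66 224 601 mm⁴.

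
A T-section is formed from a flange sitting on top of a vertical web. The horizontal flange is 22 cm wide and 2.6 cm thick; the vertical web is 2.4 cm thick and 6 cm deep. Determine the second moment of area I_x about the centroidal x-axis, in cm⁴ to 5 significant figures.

Treat the section as a set of non-overlapping primitives; coordinates are from the bounding-box lower-left.
Flange: 22 × 2.6, A = 57.2 cm², y = 7.3 cm, Ī = 32.22267 cm⁴.
Web: 2.4 × 6, A = 14.4 cm², y = 3 cm, Ī = 43.2 cm⁴.
Centroid: ȳ = ΣA·y / ΣA = 6.435196 cm.
Transfer each piece to the centroidal x-axis using Ī + A·d² with d = y − 6.435196:
  flange: d = 0.8648045 cm → contributes +75.00179 cm⁴
  web: d = -3.435196 cm → contributes +213.1282 cm⁴
Total I = 288.13 cm⁴.

I_x ≈ 288.13 cm⁴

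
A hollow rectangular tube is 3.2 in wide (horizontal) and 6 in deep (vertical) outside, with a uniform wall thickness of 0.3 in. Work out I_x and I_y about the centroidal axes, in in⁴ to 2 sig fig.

Break the section into simple shapes (no overlaps), measuring from the bottom-left corner of the bounding box.
Outer rectangle: 3.2 × 6, A = 19.2 in², y = 3 in, Ī = 57.6 in⁴.
Inner void (subtracted): 2.6 × 5.4, A = 14.04 in², y = 3 in, Ī = 34.12 in⁴.
By symmetry the centroid is at mid-height, ȳ = 3 in.
All pieces are centred on the centroidal x-axis, so I = ΣĪ (holes subtracted) = 23.48 in⁴.
Repeating about the centroidal y-axis gives I_y = 8.475 in⁴.

I_x ≈ 23 in⁴, I_y ≈ 8.5 in⁴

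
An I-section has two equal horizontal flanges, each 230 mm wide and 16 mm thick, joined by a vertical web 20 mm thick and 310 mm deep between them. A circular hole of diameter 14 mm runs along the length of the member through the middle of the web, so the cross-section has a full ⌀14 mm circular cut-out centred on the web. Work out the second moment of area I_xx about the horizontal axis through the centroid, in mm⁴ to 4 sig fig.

I_xx ≈ 2.454 × 10⁸ mm⁴

Break the section into simple shapes (no overlaps), measuring from the bottom-left corner of the bounding box.
Bottom flange: 230 × 16, A = 3 680 mm², y = 8 mm, Ī = 78506.7 mm⁴.
Web: 20 × 310, A = 6 200 mm², y = 171 mm, Ī = 49 651 667 mm⁴.
Top flange: 230 × 16, A = 3 680 mm², y = 334 mm, Ī = 78506.7 mm⁴.
Hole (subtracted): ⌀14, A = 153.938 mm², y = 171 mm, Ī = 1885.74 mm⁴.
By symmetry the centroid is at mid-height, ȳ = 171 mm.
Transfer each piece to the horizontal axis through the centroid using Ī + A·d² with d = y − 171:
  bottom flange: d = -163 mm → contributes +97 852 427 mm⁴
  web: d = 0 mm → contributes +49 651 667 mm⁴
  top flange: d = 163 mm → contributes +97 852 427 mm⁴
  hole: d = 0 mm → contributes −1885.74 mm⁴
Total I = 245 354 634 mm⁴.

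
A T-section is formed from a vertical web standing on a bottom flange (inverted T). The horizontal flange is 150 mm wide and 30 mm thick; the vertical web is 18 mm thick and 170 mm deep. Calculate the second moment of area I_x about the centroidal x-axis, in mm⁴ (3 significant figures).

Split into non-overlapping primitives; take the origin at the lower-left of the bounding box.
Flange: 150 × 30, A = 4 500 mm², y = 15 mm, Ī = 337 500 mm⁴.
Web: 18 × 170, A = 3 060 mm², y = 115 mm, Ī = 7 369 500 mm⁴.
Centroid: ȳ = ΣA·y / ΣA = 55.476 mm.
Transfer each piece to the centroidal x-axis using Ī + A·d² with d = y − 55.476:
  flange: d = -40.476 mm → contributes +7 709 949 mm⁴
  web: d = 59.524 mm → contributes +18 211 337 mm⁴
Total I = 25 921 286 mm⁴.

I_x ≈ 2.59 × 10⁷ mm⁴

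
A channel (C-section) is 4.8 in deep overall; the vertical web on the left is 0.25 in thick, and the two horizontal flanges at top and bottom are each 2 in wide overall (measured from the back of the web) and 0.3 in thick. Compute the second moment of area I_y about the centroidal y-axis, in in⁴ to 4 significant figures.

I_y ≈ 0.8342 in⁴

Treat the section as a set of non-overlapping primitives; coordinates are from the bounding-box lower-left.
Web: 0.25 × 4.8, A = 1.2 in², x = 0.125 in, Ī = 0.00625 in⁴.
Top flange (beyond web): 1.75 × 0.3, A = 0.525 in², x = 1.125 in, Ī = 0.133984 in⁴.
Bottom flange (beyond web): 1.75 × 0.3, A = 0.525 in², x = 1.125 in, Ī = 0.133984 in⁴.
Centroid: x̄ = ΣA·x / ΣA = 0.591667 in.
Transfer each piece to the centroidal y-axis using Ī + A·d² with d = x − 0.591667:
  web: d = -0.466667 in → contributes +0.267583 in⁴
  top flange (beyond web): d = 0.533333 in → contributes +0.283318 in⁴
  bottom flange (beyond web): d = 0.533333 in → contributes +0.283318 in⁴
Total I = 0.834219 in⁴.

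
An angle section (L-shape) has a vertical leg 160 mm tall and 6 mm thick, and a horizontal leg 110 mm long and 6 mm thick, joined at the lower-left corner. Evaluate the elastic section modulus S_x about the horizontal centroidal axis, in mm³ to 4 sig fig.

S_x ≈ 3.890 × 10⁴ mm³

Split into non-overlapping primitives; take the origin at the lower-left of the bounding box.
Vertical leg: 6 × 160, A = 960 mm², y = 80 mm, Ī = 2 048 000 mm⁴.
Horizontal leg (remainder): 104 × 6, A = 624 mm², y = 3 mm, Ī = 1 872 mm⁴.
Centroid: ȳ = ΣA·y / ΣA = 49.6667 mm.
Transfer each piece to the horizontal centroidal axis using Ī + A·d² with d = y − 49.6667:
  vertical leg: d = 30.3333 mm → contributes +2 931 307 mm⁴
  horizontal leg (remainder): d = -46.6667 mm → contributes +1 360 805 mm⁴
Total I = 4 292 112 mm⁴.
Extreme fibre distance c = 110.333 mm; S = I/c = 38901.3 mm³.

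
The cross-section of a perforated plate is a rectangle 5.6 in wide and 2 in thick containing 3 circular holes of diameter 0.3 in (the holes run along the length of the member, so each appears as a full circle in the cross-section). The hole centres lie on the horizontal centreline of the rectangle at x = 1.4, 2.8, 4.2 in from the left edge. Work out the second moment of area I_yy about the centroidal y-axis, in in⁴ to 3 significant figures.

I_yy ≈ 29.0 in⁴

Treat the section as a set of non-overlapping primitives; coordinates are from the bounding-box lower-left.
Plate: 5.6 × 2, A = 11.2 in², x = 2.8 in, Ī = 29.269 in⁴.
Hole 1 (subtracted): ⌀0.3, A = 0.070686 in², x = 1.4 in, Ī = 0.00039761 in⁴.
Hole 2 (subtracted): ⌀0.3, A = 0.070686 in², x = 2.8 in, Ī = 0.00039761 in⁴.
Hole 3 (subtracted): ⌀0.3, A = 0.070686 in², x = 4.2 in, Ī = 0.00039761 in⁴.
By symmetry the centroid is at mid-width, x̄ = 2.8 in.
Transfer each piece to the centroidal y-axis using Ī + A·d² with d = x − 2.8:
  plate: d = 0 in → contributes +29.269 in⁴
  hole 1: d = -1.4 in → contributes −0.13894 in⁴
  hole 2: d = 0 in → contributes −0.00039761 in⁴
  hole 3: d = 1.4 in → contributes −0.13894 in⁴
Total I = 28.991 in⁴.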